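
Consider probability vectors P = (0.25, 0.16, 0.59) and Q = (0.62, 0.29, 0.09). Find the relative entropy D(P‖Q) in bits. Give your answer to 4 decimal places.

1.1356 bits

D(P‖Q) = Σ p·log₂(p/q).
  0.25·log₂(0.25/0.62) = -0.32759
  0.16·log₂(0.16/0.29) = -0.13728
  0.59·log₂(0.59/0.09) = 1.60050
D(P‖Q) = 1.1356 bits.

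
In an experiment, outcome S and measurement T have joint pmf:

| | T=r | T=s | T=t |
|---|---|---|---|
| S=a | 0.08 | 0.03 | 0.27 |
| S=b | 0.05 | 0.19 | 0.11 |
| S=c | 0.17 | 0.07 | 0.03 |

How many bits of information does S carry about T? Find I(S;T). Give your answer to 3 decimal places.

Marginals: p(S) = (0.3800, 0.3500, 0.2700), p(T) = (0.3000, 0.2900, 0.4100).
I(S;T) = Σ p(x,y)·log₂[p(x,y)/(p(x)p(y))].
  (a,r): 0.08·log₂(0.7018) = -0.0409
  (a,s): 0.03·log₂(0.2722) = -0.0563
  (a,t): 0.27·log₂(1.7330) = 0.2142
  (b,r): 0.05·log₂(0.4762) = -0.0535
  (b,s): 0.19·log₂(1.8719) = 0.1719
  (b,t): 0.11·log₂(0.7666) = -0.0422
  (c,r): 0.17·log₂(2.0988) = 0.1818
  (c,s): 0.07·log₂(0.8940) = -0.0113
  (c,t): 0.03·log₂(0.2710) = -0.0565
Sum = 0.307 bits.

0.307 bits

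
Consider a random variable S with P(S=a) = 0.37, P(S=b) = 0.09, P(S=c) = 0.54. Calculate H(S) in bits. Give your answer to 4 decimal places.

H(S) = −Σ p·log₂ p.
  −(0.37)·log₂(0.37) = 0.53073
  −(0.09)·log₂(0.09) = 0.31265
  −(0.54)·log₂(0.54) = 0.48004
Sum: 0.53073 + 0.31265 + 0.48004 = 1.3234 bits.

1.3234 bits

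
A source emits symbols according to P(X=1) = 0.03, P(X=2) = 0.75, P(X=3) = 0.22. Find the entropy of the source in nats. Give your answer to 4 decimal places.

H(X) = −Σ p·ln p.
  −(0.03)·ln(0.03) = 0.10520
  −(0.75)·ln(0.75) = 0.21576
  −(0.22)·ln(0.22) = 0.33311
Sum: 0.10520 + 0.21576 + 0.33311 = 0.6541 nats.

0.6541 nats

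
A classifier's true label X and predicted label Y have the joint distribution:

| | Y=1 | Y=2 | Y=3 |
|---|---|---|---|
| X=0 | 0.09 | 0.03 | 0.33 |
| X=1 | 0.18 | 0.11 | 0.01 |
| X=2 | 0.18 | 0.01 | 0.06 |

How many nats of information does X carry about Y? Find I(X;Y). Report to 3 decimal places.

Marginals: p(X) = (0.4500, 0.3000, 0.2500), p(Y) = (0.4500, 0.1500, 0.4000).
I(X;Y) = Σ p(x,y)·ln[p(x,y)/(p(x)p(y))].
  (0,1): 0.09·ln(0.4444) = -0.0730
  (0,2): 0.03·ln(0.4444) = -0.0243
  (0,3): 0.33·ln(1.8333) = 0.2000
  (1,1): 0.18·ln(1.3333) = 0.0518
  (1,2): 0.11·ln(2.4444) = 0.0983
  (1,3): 0.01·ln(0.0833) = -0.0248
  (2,1): 0.18·ln(1.6000) = 0.0846
  (2,2): 0.01·ln(0.2667) = -0.0132
  (2,3): 0.06·ln(0.6000) = -0.0306
Sum = 0.269 nats.

0.269 nats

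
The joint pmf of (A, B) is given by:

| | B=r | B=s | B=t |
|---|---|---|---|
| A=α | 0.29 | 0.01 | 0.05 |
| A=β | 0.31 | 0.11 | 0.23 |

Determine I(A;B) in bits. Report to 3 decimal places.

0.095 bits

Marginals: p(A) = (0.3500, 0.6500), p(B) = (0.6000, 0.1200, 0.2800).
I(A;B) = Σ p(x,y)·log₂[p(x,y)/(p(x)p(y))].
  (α,r): 0.29·log₂(1.3810) = 0.1350
  (α,s): 0.01·log₂(0.2381) = -0.0207
  (α,t): 0.05·log₂(0.5102) = -0.0485
  (β,r): 0.31·log₂(0.7949) = -0.1027
  (β,s): 0.11·log₂(1.4103) = 0.0546
  (β,t): 0.23·log₂(1.2637) = 0.0777
Sum = 0.095 bits.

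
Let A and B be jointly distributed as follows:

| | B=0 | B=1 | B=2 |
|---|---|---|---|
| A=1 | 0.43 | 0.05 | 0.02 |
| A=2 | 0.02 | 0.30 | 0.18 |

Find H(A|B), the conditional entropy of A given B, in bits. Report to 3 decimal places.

0.419 bits

Chain rule: H(A|B) = H(A,B) − H(B).
Marginals: p(A) = (0.5000, 0.5000), p(B) = (0.4500, 0.3500, 0.2000).
H(A,B) = 1.9318 bits; H(B) = 1.5129 bits.
H(A|B) = 1.9318 − 1.5129 = 0.419 bits.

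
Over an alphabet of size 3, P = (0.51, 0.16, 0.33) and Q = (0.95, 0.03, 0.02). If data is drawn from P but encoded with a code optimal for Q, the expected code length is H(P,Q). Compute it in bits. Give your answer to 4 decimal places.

2.7096 bits

H(P,Q) = −Σ p·log₂ q.
  −0.51·log₂(0.95) = 0.03774
  −0.16·log₂(0.03) = 0.80942
  −0.33·log₂(0.02) = 1.86247
H(P,Q) = 2.7096 bits.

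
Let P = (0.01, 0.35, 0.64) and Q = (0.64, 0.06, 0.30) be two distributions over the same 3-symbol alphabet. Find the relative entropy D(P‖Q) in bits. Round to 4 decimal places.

1.5301 bits

D(P‖Q) = Σ p·log₂(p/q).
  0.01·log₂(0.01/0.64) = -0.06000
  0.35·log₂(0.35/0.06) = 0.89051
  0.64·log₂(0.64/0.30) = 0.69959
D(P‖Q) = 1.5301 bits.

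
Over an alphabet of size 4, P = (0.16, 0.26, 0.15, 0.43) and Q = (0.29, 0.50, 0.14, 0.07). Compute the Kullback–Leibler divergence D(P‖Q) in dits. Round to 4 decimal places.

0.2283 dits

D(P‖Q) = Σ p·log₁₀(p/q).
  0.16·log₁₀(0.16/0.29) = -0.04132
  0.26·log₁₀(0.26/0.50) = -0.07384
  0.15·log₁₀(0.15/0.14) = 0.00449
  0.43·log₁₀(0.43/0.07) = 0.33900
D(P‖Q) = 0.2283 dits.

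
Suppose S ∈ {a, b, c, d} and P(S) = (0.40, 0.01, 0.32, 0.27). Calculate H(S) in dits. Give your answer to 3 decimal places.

0.491 dits

H(S) = −Σ p·log₁₀ p.
  −(0.40)·log₁₀(0.40) = 0.1592
  −(0.01)·log₁₀(0.01) = 0.0200
  −(0.32)·log₁₀(0.32) = 0.1584
  −(0.27)·log₁₀(0.27) = 0.1535
Sum: 0.1592 + 0.0200 + 0.1584 + 0.1535 = 0.491 dits.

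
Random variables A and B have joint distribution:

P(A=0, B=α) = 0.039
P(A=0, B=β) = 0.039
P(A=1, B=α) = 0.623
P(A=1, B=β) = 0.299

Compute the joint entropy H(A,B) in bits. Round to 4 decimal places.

1.3112 bits

H(A,B) = −Σ p(x,y)·log₂ p(x,y) over all 4 cells.
  cell (0,α): −0.039·log₂0.039 = 0.18253
  cell (0,β): −0.039·log₂0.039 = 0.18253
  cell (1,α): −0.623·log₂0.623 = 0.42532
  cell (1,β): −0.299·log₂0.299 = 0.52079
Sum = 1.3112 bits.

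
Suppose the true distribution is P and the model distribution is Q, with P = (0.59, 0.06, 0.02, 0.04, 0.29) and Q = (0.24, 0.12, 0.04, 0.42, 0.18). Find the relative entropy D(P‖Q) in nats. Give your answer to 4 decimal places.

D(P‖Q) = Σ p·ln(p/q).
  0.59·ln(0.59/0.24) = 0.53070
  0.06·ln(0.06/0.12) = -0.04159
  0.02·ln(0.02/0.04) = -0.01386
  0.04·ln(0.04/0.42) = -0.09406
  0.29·ln(0.29/0.18) = 0.13831
D(P‖Q) = 0.5195 nats.

0.5195 nats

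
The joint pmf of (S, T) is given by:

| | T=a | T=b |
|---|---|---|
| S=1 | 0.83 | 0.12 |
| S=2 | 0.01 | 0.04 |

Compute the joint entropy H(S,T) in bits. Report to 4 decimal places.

0.8424 bits

H(S,T) = −Σ p(x,y)·log₂ p(x,y) over all 4 cells.
  cell (1,a): −0.83·log₂0.83 = 0.22312
  cell (1,b): −0.12·log₂0.12 = 0.36707
  cell (2,a): −0.01·log₂0.01 = 0.06644
  cell (2,b): −0.04·log₂0.04 = 0.18575
Sum = 0.8424 bits.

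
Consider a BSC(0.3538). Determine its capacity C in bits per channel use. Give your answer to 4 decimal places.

0.0626 bits

Binary symmetric channel: C = 1 − h₂(ε) where h₂ is the binary entropy function.
h₂(0.3538) = −0.3538·log₂0.3538 − 0.6462·log₂0.6462 = 0.9374.
C = 1 − 0.9374 = 0.0626 bits per channel use.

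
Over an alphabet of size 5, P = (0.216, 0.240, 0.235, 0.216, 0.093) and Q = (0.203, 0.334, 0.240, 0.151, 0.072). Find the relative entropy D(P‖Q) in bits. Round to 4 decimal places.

D(P‖Q) = Σ p·log₂(p/q).
  0.216·log₂(0.216/0.203) = 0.01934
  0.240·log₂(0.240/0.334) = -0.11444
  0.235·log₂(0.235/0.240) = -0.00714
  0.216·log₂(0.216/0.151) = 0.11156
  0.093·log₂(0.093/0.072) = 0.03434
D(P‖Q) = 0.0437 bits.

0.0437 bits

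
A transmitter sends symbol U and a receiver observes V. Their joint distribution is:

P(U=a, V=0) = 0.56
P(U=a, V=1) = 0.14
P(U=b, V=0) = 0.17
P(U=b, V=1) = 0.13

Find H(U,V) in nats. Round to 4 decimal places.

H(U,V) = −Σ p(x,y)·ln p(x,y) over all 4 cells.
  cell (a,0): −0.56·ln0.56 = 0.32470
  cell (a,1): −0.14·ln0.14 = 0.27526
  cell (b,0): −0.17·ln0.17 = 0.30123
  cell (b,1): −0.13·ln0.13 = 0.26523
Sum = 1.1664 nats.

1.1664 nats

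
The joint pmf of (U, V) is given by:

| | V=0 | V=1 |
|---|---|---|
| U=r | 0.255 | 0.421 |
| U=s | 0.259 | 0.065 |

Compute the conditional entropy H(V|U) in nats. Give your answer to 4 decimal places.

Marginals: p(U) = (0.6760, 0.3240), p(V) = (0.5140, 0.4860).
H(V|U) = Σ p(U) · H(V|U=·).
  U=r: p=0.6760, H(V|U=r) = 0.6627
  U=s: p=0.3240, H(V|U=s) = 0.5013
Weighted sum = 0.6104 nats.

0.6104 nats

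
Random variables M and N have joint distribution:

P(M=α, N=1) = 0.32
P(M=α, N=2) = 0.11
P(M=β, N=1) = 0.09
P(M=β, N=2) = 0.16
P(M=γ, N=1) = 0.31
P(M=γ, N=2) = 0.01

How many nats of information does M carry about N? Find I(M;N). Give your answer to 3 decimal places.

0.141 nats

Marginals: p(M) = (0.4300, 0.2500, 0.3200), p(N) = (0.7200, 0.2800).
I(M;N) = Σ p(x,y)·ln[p(x,y)/(p(x)p(y))].
  (α,1): 0.32·ln(1.0336) = 0.0106
  (α,2): 0.11·ln(0.9136) = -0.0099
  (β,1): 0.09·ln(0.5000) = -0.0624
  (β,2): 0.16·ln(2.2857) = 0.1323
  (γ,1): 0.31·ln(1.3455) = 0.0920
  (γ,2): 0.01·ln(0.1116) = -0.0219
Sum = 0.141 nats.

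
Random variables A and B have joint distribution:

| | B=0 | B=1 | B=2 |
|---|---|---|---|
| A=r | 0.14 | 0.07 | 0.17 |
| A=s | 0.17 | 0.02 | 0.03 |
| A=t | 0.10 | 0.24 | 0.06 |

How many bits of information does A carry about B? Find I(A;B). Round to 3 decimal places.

0.231 bits

Marginals: p(A) = (0.3800, 0.2200, 0.4000), p(B) = (0.4100, 0.3300, 0.2600).
I(A;B) = Σ p(x,y)·log₂[p(x,y)/(p(x)p(y))].
  (r,0): 0.14·log₂(0.8986) = -0.0216
  (r,1): 0.07·log₂(0.5582) = -0.0589
  (r,2): 0.17·log₂(1.7206) = 0.1331
  (s,0): 0.17·log₂(1.8847) = 0.1554
  (s,1): 0.02·log₂(0.2755) = -0.0372
  (s,2): 0.03·log₂(0.5245) = -0.0279
  (t,0): 0.10·log₂(0.6098) = -0.0714
  (t,1): 0.24·log₂(1.8182) = 0.2070
  (t,2): 0.06·log₂(0.5769) = -0.0476
Sum = 0.231 bits.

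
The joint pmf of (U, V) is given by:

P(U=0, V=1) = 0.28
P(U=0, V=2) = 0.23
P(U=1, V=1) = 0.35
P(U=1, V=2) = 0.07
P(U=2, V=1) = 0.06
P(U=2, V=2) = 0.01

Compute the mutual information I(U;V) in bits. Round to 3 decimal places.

Marginals: p(U) = (0.5100, 0.4200, 0.0700), p(V) = (0.6900, 0.3100).
I(U;V) = Σ p(x,y)·log₂[p(x,y)/(p(x)p(y))].
  (0,1): 0.28·log₂(0.7957) = -0.0923
  (0,2): 0.23·log₂(1.4548) = 0.1244
  (1,1): 0.35·log₂(1.2077) = 0.0953
  (1,2): 0.07·log₂(0.5376) = -0.0627
  (2,1): 0.06·log₂(1.2422) = 0.0188
  (2,2): 0.01·log₂(0.4608) = -0.0112
Sum = 0.072 bits.

0.072 bits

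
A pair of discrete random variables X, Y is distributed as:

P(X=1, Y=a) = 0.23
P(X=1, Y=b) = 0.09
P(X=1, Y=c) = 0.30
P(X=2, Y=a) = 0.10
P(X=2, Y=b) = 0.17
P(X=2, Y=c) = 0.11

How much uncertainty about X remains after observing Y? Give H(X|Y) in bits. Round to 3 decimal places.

0.878 bits

Marginals: p(X) = (0.6200, 0.3800), p(Y) = (0.3300, 0.2600, 0.4100).
H(X|Y) = Σ p(Y) · H(X|Y=·).
  Y=a: p=0.3300, H(X|Y=a) = 0.8850
  Y=b: p=0.2600, H(X|Y=b) = 0.9306
  Y=c: p=0.4100, H(X|Y=c) = 0.8390
Weighted sum = 0.878 bits.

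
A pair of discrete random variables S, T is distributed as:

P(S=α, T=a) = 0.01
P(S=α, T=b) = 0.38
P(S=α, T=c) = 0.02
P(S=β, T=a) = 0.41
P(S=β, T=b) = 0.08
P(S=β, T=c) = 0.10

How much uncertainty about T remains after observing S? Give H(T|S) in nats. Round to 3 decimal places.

0.613 nats

Marginals: p(S) = (0.4100, 0.5900), p(T) = (0.4200, 0.4600, 0.1200).
H(T|S) = Σ p(S) · H(T|S=·).
  S=α: p=0.4100, H(T|S=α) = 0.3083
  S=β: p=0.5900, H(T|S=β) = 0.8247
Weighted sum = 0.613 nats.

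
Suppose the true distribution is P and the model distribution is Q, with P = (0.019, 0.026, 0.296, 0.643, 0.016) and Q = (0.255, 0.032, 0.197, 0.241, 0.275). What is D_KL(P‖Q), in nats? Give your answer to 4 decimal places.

0.6513 nats

D(P‖Q) = Σ p·ln(p/q).
  0.019·ln(0.019/0.255) = -0.04934
  0.026·ln(0.026/0.032) = -0.00540
  0.296·ln(0.296/0.197) = 0.12052
  0.643·ln(0.643/0.241) = 0.63101
  0.016·ln(0.016/0.275) = -0.04551
D(P‖Q) = 0.6513 nats.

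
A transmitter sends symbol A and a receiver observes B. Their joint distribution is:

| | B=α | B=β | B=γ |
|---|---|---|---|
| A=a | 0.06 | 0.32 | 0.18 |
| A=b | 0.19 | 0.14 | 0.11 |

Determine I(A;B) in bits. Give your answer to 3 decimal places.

0.105 bits

Marginals: p(A) = (0.5600, 0.4400), p(B) = (0.2500, 0.4600, 0.2900).
I(A;B) = H(A) + H(B) − H(A,B).
H(A) = 0.9896, H(B) = 1.5332, H(A,B) = 2.4175.
I(A;B) = 0.9896 + 1.5332 − 2.4175 = 0.105 bits.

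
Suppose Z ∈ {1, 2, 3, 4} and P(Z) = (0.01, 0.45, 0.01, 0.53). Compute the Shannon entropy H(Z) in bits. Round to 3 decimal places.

1.137 bits

H(Z) = −Σ p·log₂ p.
  −(0.01)·log₂(0.01) = 0.0664
  −(0.45)·log₂(0.45) = 0.5184
  −(0.01)·log₂(0.01) = 0.0664
  −(0.53)·log₂(0.53) = 0.4854
Sum: 0.0664 + 0.5184 + 0.0664 + 0.4854 = 1.137 bits.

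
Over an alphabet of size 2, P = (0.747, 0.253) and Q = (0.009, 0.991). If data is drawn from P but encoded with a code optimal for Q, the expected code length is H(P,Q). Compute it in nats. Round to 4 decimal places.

3.5211 nats

H(P,Q) = −Σ p·ln q.
  −0.747·ln(0.009) = 3.51877
  −0.253·ln(0.991) = 0.00229
H(P,Q) = 3.5211 nats.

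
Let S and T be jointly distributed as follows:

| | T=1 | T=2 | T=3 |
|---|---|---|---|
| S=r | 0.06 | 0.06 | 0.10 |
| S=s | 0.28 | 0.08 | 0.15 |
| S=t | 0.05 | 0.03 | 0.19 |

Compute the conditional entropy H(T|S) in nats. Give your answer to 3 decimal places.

0.951 nats

Marginals: p(S) = (0.2200, 0.5100, 0.2700), p(T) = (0.3900, 0.1700, 0.4400).
H(T|S) = Σ p(S) · H(T|S=·).
  S=r: p=0.2200, H(T|S=r) = 1.0671
  S=s: p=0.5100, H(T|S=s) = 0.9797
  S=t: p=0.2700, H(T|S=t) = 0.8037
Weighted sum = 0.951 nats.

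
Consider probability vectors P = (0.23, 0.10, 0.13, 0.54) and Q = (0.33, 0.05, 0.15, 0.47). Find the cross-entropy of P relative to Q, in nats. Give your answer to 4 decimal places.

1.2089 nats

H(P,Q) = −Σ p·ln q.
  −0.23·ln(0.33) = 0.25499
  −0.10·ln(0.05) = 0.29957
  −0.13·ln(0.15) = 0.24663
  −0.54·ln(0.47) = 0.40771
H(P,Q) = 1.2089 nats.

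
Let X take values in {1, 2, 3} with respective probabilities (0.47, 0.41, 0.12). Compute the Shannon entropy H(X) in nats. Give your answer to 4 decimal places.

H(X) = −Σ p·ln p.
  −(0.47)·ln(0.47) = 0.35486
  −(0.41)·ln(0.41) = 0.36556
  −(0.12)·ln(0.12) = 0.25443
Sum: 0.35486 + 0.36556 + 0.25443 = 0.9748 nats.

0.9748 nats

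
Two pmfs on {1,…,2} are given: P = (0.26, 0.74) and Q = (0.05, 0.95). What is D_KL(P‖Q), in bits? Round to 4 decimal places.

0.3517 bits

D(P‖Q) = Σ p·log₂(p/q).
  0.26·log₂(0.26/0.05) = 0.61841
  0.74·log₂(0.74/0.95) = -0.26670
D(P‖Q) = 0.3517 bits.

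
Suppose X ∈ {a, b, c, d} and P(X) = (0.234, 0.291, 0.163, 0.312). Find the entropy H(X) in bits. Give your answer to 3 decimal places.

1.959 bits

H(X) = −Σ p·log₂ p.
  −(0.234)·log₂(0.234) = 0.4903
  −(0.291)·log₂(0.291) = 0.5182
  −(0.163)·log₂(0.163) = 0.4266
  −(0.312)·log₂(0.312) = 0.5243
Sum: 0.4903 + 0.5182 + 0.4266 + 0.5243 = 1.959 bits.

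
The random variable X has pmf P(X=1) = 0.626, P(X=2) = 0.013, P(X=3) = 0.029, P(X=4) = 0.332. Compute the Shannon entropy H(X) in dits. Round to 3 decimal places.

0.355 dits

H(X) = −Σ p·log₁₀ p.
  −(0.626)·log₁₀(0.626) = 0.1273
  −(0.013)·log₁₀(0.013) = 0.0245
  −(0.029)·log₁₀(0.029) = 0.0446
  −(0.332)·log₁₀(0.332) = 0.1590
Sum: 0.1273 + 0.0245 + 0.0446 + 0.1590 = 0.355 dits.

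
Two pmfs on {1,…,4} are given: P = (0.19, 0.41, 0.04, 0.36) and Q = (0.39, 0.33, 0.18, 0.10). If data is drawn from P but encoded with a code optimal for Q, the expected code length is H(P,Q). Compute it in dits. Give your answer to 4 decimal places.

H(P,Q) = −Σ p·log₁₀ q.
  −0.19·log₁₀(0.39) = 0.07770
  −0.41·log₁₀(0.33) = 0.19741
  −0.04·log₁₀(0.18) = 0.02979
  −0.36·log₁₀(0.10) = 0.36000
H(P,Q) = 0.6649 dits.

0.6649 dits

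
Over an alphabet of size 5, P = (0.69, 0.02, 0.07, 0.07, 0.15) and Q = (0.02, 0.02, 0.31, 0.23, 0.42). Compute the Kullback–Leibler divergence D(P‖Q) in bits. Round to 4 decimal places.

3.0317 bits

D(P‖Q) = Σ p·log₂(p/q).
  0.69·log₂(0.69/0.02) = 3.52488
  0.02·log₂(0.02/0.02) = 0.00000
  0.07·log₂(0.07/0.31) = -0.15028
  0.07·log₂(0.07/0.23) = -0.12013
  0.15·log₂(0.15/0.42) = -0.22281
D(P‖Q) = 3.0317 bits.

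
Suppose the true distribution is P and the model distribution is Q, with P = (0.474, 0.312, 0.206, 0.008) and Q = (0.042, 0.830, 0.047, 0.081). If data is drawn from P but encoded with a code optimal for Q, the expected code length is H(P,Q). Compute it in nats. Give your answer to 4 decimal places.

2.2107 nats

H(P,Q) = −Σ p·ln q.
  −0.474·ln(0.042) = 1.50262
  −0.312·ln(0.830) = 0.05813
  −0.206·ln(0.047) = 0.62987
  −0.008·ln(0.081) = 0.02011
H(P,Q) = 2.2107 nats.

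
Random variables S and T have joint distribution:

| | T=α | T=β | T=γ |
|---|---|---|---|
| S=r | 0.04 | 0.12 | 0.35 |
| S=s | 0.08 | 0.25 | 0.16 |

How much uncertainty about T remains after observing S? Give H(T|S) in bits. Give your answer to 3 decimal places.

1.298 bits

Chain rule: H(T|S) = H(S,T) − H(S).
Marginals: p(S) = (0.5100, 0.4900), p(T) = (0.1200, 0.3700, 0.5100).
H(S,T) = 2.2974 bits; H(S) = 0.9997 bits.
H(T|S) = 2.2974 − 0.9997 = 1.298 bits.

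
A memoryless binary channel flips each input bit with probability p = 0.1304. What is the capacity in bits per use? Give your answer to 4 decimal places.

0.4415 bits

Binary symmetric channel: C = 1 − h₂(ε) where h₂ is the binary entropy function.
h₂(0.1304) = −0.1304·log₂0.1304 − 0.8696·log₂0.8696 = 0.5585.
C = 1 − 0.5585 = 0.4415 bits per channel use.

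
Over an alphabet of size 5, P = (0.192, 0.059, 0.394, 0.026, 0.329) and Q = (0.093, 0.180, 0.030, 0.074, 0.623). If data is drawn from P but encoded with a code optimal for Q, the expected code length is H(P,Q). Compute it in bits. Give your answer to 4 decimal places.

3.1193 bits

H(P,Q) = −Σ p·log₂ q.
  −0.192·log₂(0.093) = 0.65791
  −0.059·log₂(0.180) = 0.14596
  −0.394·log₂(0.030) = 1.99320
  −0.026·log₂(0.074) = 0.09766
  −0.329·log₂(0.623) = 0.22461
H(P,Q) = 3.1193 bits.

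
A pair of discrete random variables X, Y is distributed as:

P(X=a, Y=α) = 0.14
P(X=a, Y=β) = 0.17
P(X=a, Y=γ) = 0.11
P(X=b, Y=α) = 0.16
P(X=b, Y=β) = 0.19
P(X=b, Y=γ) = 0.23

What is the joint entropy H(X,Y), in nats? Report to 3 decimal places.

H(X,Y) = −Σ p(x,y)·ln p(x,y) over all 6 cells.
  cell (a,α): −0.14·ln0.14 = 0.2753
  cell (a,β): −0.17·ln0.17 = 0.3012
  cell (a,γ): −0.11·ln0.11 = 0.2428
  cell (b,α): −0.16·ln0.16 = 0.2932
  cell (b,β): −0.19·ln0.19 = 0.3155
  cell (b,γ): −0.23·ln0.23 = 0.3380
Sum = 1.766 nats.

1.766 nats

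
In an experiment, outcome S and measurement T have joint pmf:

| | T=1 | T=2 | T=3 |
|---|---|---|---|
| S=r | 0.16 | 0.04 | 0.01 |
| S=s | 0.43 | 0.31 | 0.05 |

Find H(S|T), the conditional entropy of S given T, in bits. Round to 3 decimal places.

0.716 bits

Chain rule: H(S|T) = H(S,T) − H(T).
Marginals: p(S) = (0.2100, 0.7900), p(T) = (0.5900, 0.3500, 0.0600).
H(S,T) = 1.9387 bits; H(T) = 1.2227 bits.
H(S|T) = 1.9387 − 1.2227 = 0.716 bits.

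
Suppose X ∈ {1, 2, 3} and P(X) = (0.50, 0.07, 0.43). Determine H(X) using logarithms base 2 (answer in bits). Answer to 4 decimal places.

1.2921 bits

H(X) = −Σ p·log₂ p.
  −(0.50)·log₂(0.50) = 0.50000
  −(0.07)·log₂(0.07) = 0.26856
  −(0.43)·log₂(0.43) = 0.52356
Sum: 0.50000 + 0.26856 + 0.52356 = 1.2921 bits.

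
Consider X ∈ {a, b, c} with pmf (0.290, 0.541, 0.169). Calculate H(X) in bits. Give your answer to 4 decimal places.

H(X) = −Σ p·log₂ p.
  −(0.290)·log₂(0.290) = 0.51790
  −(0.541)·log₂(0.541) = 0.47949
  −(0.169)·log₂(0.169) = 0.43347
Sum: 0.51790 + 0.47949 + 0.43347 = 1.4309 bits.

1.4309 bits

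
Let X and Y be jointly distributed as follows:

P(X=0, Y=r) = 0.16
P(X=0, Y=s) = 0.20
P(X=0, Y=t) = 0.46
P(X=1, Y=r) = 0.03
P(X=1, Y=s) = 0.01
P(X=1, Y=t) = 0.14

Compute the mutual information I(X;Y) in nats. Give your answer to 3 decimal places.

Marginals: p(X) = (0.8200, 0.1800), p(Y) = (0.1900, 0.2100, 0.6000).
I(X;Y) = Σ p(x,y)·ln[p(x,y)/(p(x)p(y))].
  (0,r): 0.16·ln(1.0270) = 0.0043
  (0,s): 0.20·ln(1.1614) = 0.0299
  (0,t): 0.46·ln(0.9350) = -0.0309
  (1,r): 0.03·ln(0.8772) = -0.0039
  (1,s): 0.01·ln(0.2646) = -0.0133
  (1,t): 0.14·ln(1.2963) = 0.0363
Sum = 0.022 nats.

0.022 nats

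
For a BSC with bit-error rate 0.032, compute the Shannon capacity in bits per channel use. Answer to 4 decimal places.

Binary symmetric channel: C = 1 − h₂(ε) where h₂ is the binary entropy function.
h₂(0.032) = −0.032·log₂0.032 − 0.968·log₂0.968 = 0.2043.
C = 1 − 0.2043 = 0.7957 bits per channel use.

0.7957 bits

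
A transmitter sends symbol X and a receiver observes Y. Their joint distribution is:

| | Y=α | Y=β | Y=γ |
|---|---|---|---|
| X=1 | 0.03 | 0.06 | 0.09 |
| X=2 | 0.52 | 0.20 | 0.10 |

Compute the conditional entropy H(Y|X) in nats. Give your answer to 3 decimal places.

0.912 nats

Marginals: p(X) = (0.1800, 0.8200), p(Y) = (0.5500, 0.2600, 0.1900).
H(Y|X) = Σ p(X) · H(Y|X=·).
  X=1: p=0.1800, H(Y|X=1) = 1.0114
  X=2: p=0.8200, H(Y|X=2) = 0.8896
Weighted sum = 0.912 nats.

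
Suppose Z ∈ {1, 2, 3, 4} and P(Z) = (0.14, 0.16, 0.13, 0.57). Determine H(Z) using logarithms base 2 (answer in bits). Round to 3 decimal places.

1.665 bits

H(Z) = −Σ p·log₂ p.
  −(0.14)·log₂(0.14) = 0.3971
  −(0.16)·log₂(0.16) = 0.4230
  −(0.13)·log₂(0.13) = 0.3826
  −(0.57)·log₂(0.57) = 0.4623
Sum: 0.3971 + 0.4230 + 0.3826 + 0.4623 = 1.665 bits.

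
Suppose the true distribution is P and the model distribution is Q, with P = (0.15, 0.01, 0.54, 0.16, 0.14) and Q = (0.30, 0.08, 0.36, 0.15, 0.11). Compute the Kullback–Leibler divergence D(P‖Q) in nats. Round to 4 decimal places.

D(P‖Q) = Σ p·ln(p/q).
  0.15·ln(0.15/0.30) = -0.10397
  0.01·ln(0.01/0.08) = -0.02079
  0.54·ln(0.54/0.36) = 0.21895
  0.16·ln(0.16/0.15) = 0.01033
  0.14·ln(0.14/0.11) = 0.03376
D(P‖Q) = 0.1383 nats.

0.1383 nats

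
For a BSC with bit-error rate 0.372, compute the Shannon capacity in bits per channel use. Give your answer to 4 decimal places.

Binary symmetric channel: C = 1 − h₂(ε) where h₂ is the binary entropy function.
h₂(0.372) = −0.372·log₂0.372 − 0.628·log₂0.628 = 0.9522.
C = 1 − 0.9522 = 0.0478 bits per channel use.

0.0478 bits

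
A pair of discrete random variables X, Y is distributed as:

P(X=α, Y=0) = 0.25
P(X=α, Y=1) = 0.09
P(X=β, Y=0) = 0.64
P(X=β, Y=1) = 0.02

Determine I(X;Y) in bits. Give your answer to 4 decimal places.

Marginals: p(X) = (0.3400, 0.6600), p(Y) = (0.8900, 0.1100).
I(X;Y) = Σ p(x,y)·log₂[p(x,y)/(p(x)p(y))].
  (α,0): 0.25·log₂(0.8262) = -0.06887
  (α,1): 0.09·log₂(2.4064) = 0.11402
  (β,0): 0.64·log₂(1.0895) = 0.07919
  (β,1): 0.02·log₂(0.2755) = -0.03720
Sum = 0.0871 bits.

0.0871 bits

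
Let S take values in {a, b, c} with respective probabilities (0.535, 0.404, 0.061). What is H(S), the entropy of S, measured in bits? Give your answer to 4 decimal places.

H(S) = −Σ p·log₂ p.
  −(0.535)·log₂(0.535) = 0.48278
  −(0.404)·log₂(0.404) = 0.52826
  −(0.061)·log₂(0.061) = 0.24614
Sum: 0.48278 + 0.52826 + 0.24614 = 1.2572 bits.

1.2572 bits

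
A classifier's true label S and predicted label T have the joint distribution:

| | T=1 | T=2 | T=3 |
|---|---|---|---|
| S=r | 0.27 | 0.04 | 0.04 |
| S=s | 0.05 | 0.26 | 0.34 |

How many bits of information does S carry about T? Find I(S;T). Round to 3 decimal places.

Marginals: p(S) = (0.3500, 0.6500), p(T) = (0.3200, 0.3000, 0.3800).
I(S;T) = Σ p(x,y)·log₂[p(x,y)/(p(x)p(y))].
  (r,1): 0.27·log₂(2.4107) = 0.3428
  (r,2): 0.04·log₂(0.3810) = -0.0557
  (r,3): 0.04·log₂(0.3008) = -0.0693
  (s,1): 0.05·log₂(0.2404) = -0.1028
  (s,2): 0.26·log₂(1.3333) = 0.1079
  (s,3): 0.34·log₂(1.3765) = 0.1567
Sum = 0.380 bits.

0.380 bits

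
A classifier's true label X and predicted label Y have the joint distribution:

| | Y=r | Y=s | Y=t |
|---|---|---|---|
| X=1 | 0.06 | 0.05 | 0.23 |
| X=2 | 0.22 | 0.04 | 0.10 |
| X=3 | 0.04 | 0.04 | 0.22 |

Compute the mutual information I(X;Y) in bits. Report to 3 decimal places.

0.166 bits

Marginals: p(X) = (0.3400, 0.3600, 0.3000), p(Y) = (0.3200, 0.1300, 0.5500).
I(X;Y) = H(X) + H(Y) − H(X,Y).
H(X) = 1.5809, H(Y) = 1.3831, H(X,Y) = 2.7979.
I(X;Y) = 1.5809 + 1.3831 − 2.7979 = 0.166 bits.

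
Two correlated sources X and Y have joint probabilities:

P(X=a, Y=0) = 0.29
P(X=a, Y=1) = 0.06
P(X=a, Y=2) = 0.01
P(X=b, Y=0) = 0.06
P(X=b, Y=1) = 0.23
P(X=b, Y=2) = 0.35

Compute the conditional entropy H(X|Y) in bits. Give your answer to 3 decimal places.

0.511 bits

Marginals: p(X) = (0.3600, 0.6400), p(Y) = (0.3500, 0.2900, 0.3600).
H(X|Y) = Σ p(Y) · H(X|Y=·).
  Y=0: p=0.3500, H(X|Y=0) = 0.6610
  Y=1: p=0.2900, H(X|Y=1) = 0.7355
  Y=2: p=0.3600, H(X|Y=2) = 0.1831
Weighted sum = 0.511 bits.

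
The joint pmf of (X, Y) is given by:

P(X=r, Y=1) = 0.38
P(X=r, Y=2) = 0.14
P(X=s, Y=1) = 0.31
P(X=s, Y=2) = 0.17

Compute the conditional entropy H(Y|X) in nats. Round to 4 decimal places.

Marginals: p(X) = (0.5200, 0.4800), p(Y) = (0.6900, 0.3100).
H(Y|X) = Σ p(X) · H(Y|X=·).
  X=r: p=0.5200, H(Y|X=r) = 0.5825
  X=s: p=0.4800, H(Y|X=s) = 0.6500
Weighted sum = 0.6149 nats.

0.6149 nats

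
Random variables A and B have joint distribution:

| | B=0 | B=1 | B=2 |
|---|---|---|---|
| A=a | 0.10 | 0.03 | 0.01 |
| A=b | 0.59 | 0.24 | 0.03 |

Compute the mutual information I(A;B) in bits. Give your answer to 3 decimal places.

0.004 bits

Marginals: p(A) = (0.1400, 0.8600), p(B) = (0.6900, 0.2700, 0.0400).
I(A;B) = Σ p(x,y)·log₂[p(x,y)/(p(x)p(y))].
  (a,0): 0.10·log₂(1.0352) = 0.0050
  (a,1): 0.03·log₂(0.7937) = -0.0100
  (a,2): 0.01·log₂(1.7857) = 0.0084
  (b,0): 0.59·log₂(0.9943) = -0.0049
  (b,1): 0.24·log₂(1.0336) = 0.0114
  (b,2): 0.03·log₂(0.8721) = -0.0059
Sum = 0.004 bits.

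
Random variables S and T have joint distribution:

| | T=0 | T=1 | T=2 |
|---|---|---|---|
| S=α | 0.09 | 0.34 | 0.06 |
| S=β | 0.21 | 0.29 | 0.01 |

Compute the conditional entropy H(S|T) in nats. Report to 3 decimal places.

0.647 nats

Marginals: p(S) = (0.4900, 0.5100), p(T) = (0.3000, 0.6300, 0.0700).
H(S|T) = Σ p(T) · H(S|T=·).
  T=0: p=0.3000, H(S|T=0) = 0.6109
  T=1: p=0.6300, H(S|T=1) = 0.6900
  T=2: p=0.0700, H(S|T=2) = 0.4101
Weighted sum = 0.647 nats.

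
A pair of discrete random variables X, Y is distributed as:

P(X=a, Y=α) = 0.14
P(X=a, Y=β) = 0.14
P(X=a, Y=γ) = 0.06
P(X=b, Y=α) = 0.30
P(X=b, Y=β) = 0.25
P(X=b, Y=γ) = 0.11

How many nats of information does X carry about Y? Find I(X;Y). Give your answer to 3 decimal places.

0.001 nats

Marginals: p(X) = (0.3400, 0.6600), p(Y) = (0.4400, 0.3900, 0.1700).
I(X;Y) = H(X) + H(Y) − H(X,Y).
H(X) = 0.6410, H(Y) = 1.0297, H(X,Y) = 1.6699.
I(X;Y) = 0.6410 + 1.0297 − 1.6699 = 0.001 nats.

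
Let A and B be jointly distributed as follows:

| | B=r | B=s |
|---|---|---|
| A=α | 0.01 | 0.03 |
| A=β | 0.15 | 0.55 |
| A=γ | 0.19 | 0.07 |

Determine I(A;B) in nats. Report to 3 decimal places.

Marginals: p(A) = (0.0400, 0.7000, 0.2600), p(B) = (0.3500, 0.6500).
I(A;B) = H(A) + H(B) − H(A,B).
H(A) = 0.7287, H(B) = 0.6474, H(A,B) = 1.2663.
I(A;B) = 0.7287 + 0.6474 − 1.2663 = 0.110 nats.

0.110 nats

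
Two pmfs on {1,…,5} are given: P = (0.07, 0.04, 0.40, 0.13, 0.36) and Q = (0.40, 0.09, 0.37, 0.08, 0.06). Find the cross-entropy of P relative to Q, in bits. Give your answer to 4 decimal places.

H(P,Q) = −Σ p·log₂ q.
  −0.07·log₂(0.40) = 0.09253
  −0.04·log₂(0.09) = 0.13896
  −0.40·log₂(0.37) = 0.57376
  −0.13·log₂(0.08) = 0.47370
  −0.36·log₂(0.06) = 1.46120
H(P,Q) = 2.7402 bits.

2.7402 bits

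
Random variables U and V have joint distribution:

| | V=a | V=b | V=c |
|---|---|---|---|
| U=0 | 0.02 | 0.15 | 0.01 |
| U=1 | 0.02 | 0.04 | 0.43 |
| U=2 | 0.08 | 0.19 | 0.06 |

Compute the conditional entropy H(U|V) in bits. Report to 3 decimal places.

1.005 bits

Marginals: p(U) = (0.1800, 0.4900, 0.3300), p(V) = (0.1200, 0.3800, 0.5000).
H(U|V) = Σ p(V) · H(U|V=·).
  V=a: p=0.1200, H(U|V=a) = 1.2516
  V=b: p=0.3800, H(U|V=b) = 1.3712
  V=c: p=0.5000, H(U|V=c) = 0.6671
Weighted sum = 1.005 bits.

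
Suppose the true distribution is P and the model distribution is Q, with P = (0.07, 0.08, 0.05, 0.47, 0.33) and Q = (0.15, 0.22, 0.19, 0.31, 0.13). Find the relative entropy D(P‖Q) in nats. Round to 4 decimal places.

0.3020 nats

D(P‖Q) = Σ p·ln(p/q).
  0.07·ln(0.07/0.15) = -0.05335
  0.08·ln(0.08/0.22) = -0.08093
  0.05·ln(0.05/0.19) = -0.06675
  0.47·ln(0.47/0.31) = 0.19560
  0.33·ln(0.33/0.13) = 0.30741
D(P‖Q) = 0.3020 nats.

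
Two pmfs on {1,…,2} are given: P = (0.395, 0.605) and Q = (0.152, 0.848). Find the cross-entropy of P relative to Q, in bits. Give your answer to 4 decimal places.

H(P,Q) = −Σ p·log₂ q.
  −0.395·log₂(0.152) = 1.07355
  −0.605·log₂(0.848) = 0.14391
H(P,Q) = 1.2175 bits.

1.2175 bits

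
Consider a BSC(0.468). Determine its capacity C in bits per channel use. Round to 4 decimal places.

0.0030 bits

Binary symmetric channel: C = 1 − h₂(ε) where h₂ is the binary entropy function.
h₂(0.468) = −0.468·log₂0.468 − 0.532·log₂0.532 = 0.9970.
C = 1 − 0.9970 = 0.0030 bits per channel use.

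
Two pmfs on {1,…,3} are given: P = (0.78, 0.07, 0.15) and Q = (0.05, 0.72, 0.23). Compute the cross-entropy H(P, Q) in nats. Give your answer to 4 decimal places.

H(P,Q) = −Σ p·ln q.
  −0.78·ln(0.05) = 2.33667
  −0.07·ln(0.72) = 0.02300
  −0.15·ln(0.23) = 0.22045
H(P,Q) = 2.5801 nats.

2.5801 nats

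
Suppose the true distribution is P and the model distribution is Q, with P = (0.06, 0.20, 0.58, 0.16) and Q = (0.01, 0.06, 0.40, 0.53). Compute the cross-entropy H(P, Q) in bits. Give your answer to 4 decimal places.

2.1237 bits

H(P,Q) = −Σ p·log₂ q.
  −0.06·log₂(0.01) = 0.39863
  −0.20·log₂(0.06) = 0.81178
  −0.58·log₂(0.40) = 0.76672
  −0.16·log₂(0.53) = 0.14655
H(P,Q) = 2.1237 bits.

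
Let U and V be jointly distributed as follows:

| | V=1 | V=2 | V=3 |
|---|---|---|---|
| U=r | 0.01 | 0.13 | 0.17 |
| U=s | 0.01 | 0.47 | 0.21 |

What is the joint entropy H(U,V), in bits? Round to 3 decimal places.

H(U,V) = −Σ p(x,y)·log₂ p(x,y) over all 6 cells.
  cell (r,1): −0.01·log₂0.01 = 0.0664
  cell (r,2): −0.13·log₂0.13 = 0.3826
  cell (r,3): −0.17·log₂0.17 = 0.4346
  cell (s,1): −0.01·log₂0.01 = 0.0664
  cell (s,2): −0.47·log₂0.47 = 0.5120
  cell (s,3): −0.21·log₂0.21 = 0.4728
Sum = 1.935 bits.

1.935 bits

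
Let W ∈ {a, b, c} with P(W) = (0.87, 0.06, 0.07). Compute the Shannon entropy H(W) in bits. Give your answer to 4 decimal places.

H(W) = −Σ p·log₂ p.
  −(0.87)·log₂(0.87) = 0.17479
  −(0.06)·log₂(0.06) = 0.24353
  −(0.07)·log₂(0.07) = 0.26856
Sum: 0.17479 + 0.24353 + 0.26856 = 0.6869 bits.

0.6869 bits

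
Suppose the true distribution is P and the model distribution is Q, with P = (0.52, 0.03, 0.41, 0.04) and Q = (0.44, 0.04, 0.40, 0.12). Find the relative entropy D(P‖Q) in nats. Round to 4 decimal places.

D(P‖Q) = Σ p·ln(p/q).
  0.52·ln(0.52/0.44) = 0.08687
  0.03·ln(0.03/0.04) = -0.00863
  0.41·ln(0.41/0.40) = 0.01012
  0.04·ln(0.04/0.12) = -0.04394
D(P‖Q) = 0.0444 nats.

0.0444 nats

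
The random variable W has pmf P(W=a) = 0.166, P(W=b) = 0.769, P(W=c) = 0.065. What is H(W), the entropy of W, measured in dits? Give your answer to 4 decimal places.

0.2943 dits

H(W) = −Σ p·log₁₀ p.
  −(0.166)·log₁₀(0.166) = 0.12946
  −(0.769)·log₁₀(0.769) = 0.08772
  −(0.065)·log₁₀(0.065) = 0.07716
Sum: 0.12946 + 0.08772 + 0.07716 = 0.2943 dits.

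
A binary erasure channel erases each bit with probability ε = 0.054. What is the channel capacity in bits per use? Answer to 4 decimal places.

0.9460 bits

Binary erasure channel: capacity C = 1 − ε.
C = 1 − 0.054 = 0.9460 bits per channel use.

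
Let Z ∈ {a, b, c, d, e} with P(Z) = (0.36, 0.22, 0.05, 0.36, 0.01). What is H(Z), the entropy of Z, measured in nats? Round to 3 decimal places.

H(Z) = −Σ p·ln p.
  −(0.36)·ln(0.36) = 0.3678
  −(0.22)·ln(0.22) = 0.3331
  −(0.05)·ln(0.05) = 0.1498
  −(0.36)·ln(0.36) = 0.3678
  −(0.01)·ln(0.01) = 0.0461
Sum: 0.3678 + 0.3331 + 0.1498 + 0.3678 + 0.0461 = 1.265 nats.

1.265 nats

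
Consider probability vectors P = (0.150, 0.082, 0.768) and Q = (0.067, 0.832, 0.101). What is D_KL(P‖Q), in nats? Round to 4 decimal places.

D(P‖Q) = Σ p·ln(p/q).
  0.150·ln(0.150/0.067) = 0.12089
  0.082·ln(0.082/0.832) = -0.19000
  0.768·ln(0.768/0.101) = 1.55802
D(P‖Q) = 1.4889 nats.

1.4889 nats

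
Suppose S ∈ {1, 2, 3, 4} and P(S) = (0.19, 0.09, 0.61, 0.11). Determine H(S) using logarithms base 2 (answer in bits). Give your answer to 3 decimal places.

H(S) = −Σ p·log₂ p.
  −(0.19)·log₂(0.19) = 0.4552
  −(0.09)·log₂(0.09) = 0.3127
  −(0.61)·log₂(0.61) = 0.4350
  −(0.11)·log₂(0.11) = 0.3503
Sum: 0.4552 + 0.3127 + 0.4350 + 0.3503 = 1.553 bits.

1.553 bits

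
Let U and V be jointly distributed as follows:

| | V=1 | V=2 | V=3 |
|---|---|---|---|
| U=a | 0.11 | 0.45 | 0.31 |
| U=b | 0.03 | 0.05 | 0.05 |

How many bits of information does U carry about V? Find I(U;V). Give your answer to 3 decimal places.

Marginals: p(U) = (0.8700, 0.1300), p(V) = (0.1400, 0.5000, 0.3600).
I(U;V) = H(U) + H(V) − H(U,V).
H(U) = 0.5574, H(V) = 1.4277, H(U,V) = 1.9764.
I(U;V) = 0.5574 + 1.4277 − 1.9764 = 0.009 bits.

0.009 bits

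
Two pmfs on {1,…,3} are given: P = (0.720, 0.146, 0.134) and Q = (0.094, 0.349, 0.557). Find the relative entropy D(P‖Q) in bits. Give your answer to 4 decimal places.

1.6558 bits

D(P‖Q) = Σ p·log₂(p/q).
  0.720·log₂(0.720/0.094) = 2.11483
  0.146·log₂(0.146/0.349) = -0.18356
  0.134·log₂(0.134/0.557) = -0.27543
D(P‖Q) = 1.6558 bits.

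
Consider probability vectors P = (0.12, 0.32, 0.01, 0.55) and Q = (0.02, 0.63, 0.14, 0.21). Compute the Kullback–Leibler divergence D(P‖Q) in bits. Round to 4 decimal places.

0.7234 bits

D(P‖Q) = Σ p·log₂(p/q).
  0.12·log₂(0.12/0.02) = 0.31020
  0.32·log₂(0.32/0.63) = -0.31273
  0.01·log₂(0.01/0.14) = -0.03807
  0.55·log₂(0.55/0.21) = 0.76397
D(P‖Q) = 0.7234 bits.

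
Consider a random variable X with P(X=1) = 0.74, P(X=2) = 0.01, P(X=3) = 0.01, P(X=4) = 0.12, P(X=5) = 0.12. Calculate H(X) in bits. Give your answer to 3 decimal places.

1.188 bits

H(X) = −Σ p·log₂ p.
  −(0.74)·log₂(0.74) = 0.3215
  −(0.01)·log₂(0.01) = 0.0664
  −(0.01)·log₂(0.01) = 0.0664
  −(0.12)·log₂(0.12) = 0.3671
  −(0.12)·log₂(0.12) = 0.3671
Sum: 0.3215 + 0.0664 + 0.0664 + 0.3671 + 0.3671 = 1.188 bits.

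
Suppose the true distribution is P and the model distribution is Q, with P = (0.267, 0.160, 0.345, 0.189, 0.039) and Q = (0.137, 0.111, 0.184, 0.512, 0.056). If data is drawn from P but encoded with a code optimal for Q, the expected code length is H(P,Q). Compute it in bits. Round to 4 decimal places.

2.4604 bits

H(P,Q) = −Σ p·log₂ q.
  −0.267·log₂(0.137) = 0.76569
  −0.160·log₂(0.111) = 0.50742
  −0.345·log₂(0.184) = 0.84257
  −0.189·log₂(0.512) = 0.18253
  −0.039·log₂(0.056) = 0.16218
H(P,Q) = 2.4604 bits.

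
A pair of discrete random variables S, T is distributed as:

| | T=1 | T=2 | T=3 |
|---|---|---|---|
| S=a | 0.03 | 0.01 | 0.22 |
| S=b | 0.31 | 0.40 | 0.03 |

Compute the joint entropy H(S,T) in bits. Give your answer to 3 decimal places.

H(S,T) = −Σ p(x,y)·log₂ p(x,y) over all 6 cells.
  cell (a,1): −0.03·log₂0.03 = 0.1518
  cell (a,2): −0.01·log₂0.01 = 0.0664
  cell (a,3): −0.22·log₂0.22 = 0.4806
  cell (b,1): −0.31·log₂0.31 = 0.5238
  cell (b,2): −0.40·log₂0.40 = 0.5288
  cell (b,3): −0.03·log₂0.03 = 0.1518
Sum = 1.903 bits.

1.903 bits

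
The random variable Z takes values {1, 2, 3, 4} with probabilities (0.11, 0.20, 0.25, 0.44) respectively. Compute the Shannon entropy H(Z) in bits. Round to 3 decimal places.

H(Z) = −Σ p·log₂ p.
  −(0.11)·log₂(0.11) = 0.3503
  −(0.20)·log₂(0.20) = 0.4644
  −(0.25)·log₂(0.25) = 0.5000
  −(0.44)·log₂(0.44) = 0.5211
Sum: 0.3503 + 0.4644 + 0.5000 + 0.5211 = 1.836 bits.

1.836 bits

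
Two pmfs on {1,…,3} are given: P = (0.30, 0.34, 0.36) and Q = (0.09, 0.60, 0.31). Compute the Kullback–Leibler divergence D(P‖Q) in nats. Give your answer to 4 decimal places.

D(P‖Q) = Σ p·ln(p/q).
  0.30·ln(0.30/0.09) = 0.36119
  0.34·ln(0.34/0.60) = -0.19311
  0.36·ln(0.36/0.31) = 0.05383
D(P‖Q) = 0.2219 nats.

0.2219 nats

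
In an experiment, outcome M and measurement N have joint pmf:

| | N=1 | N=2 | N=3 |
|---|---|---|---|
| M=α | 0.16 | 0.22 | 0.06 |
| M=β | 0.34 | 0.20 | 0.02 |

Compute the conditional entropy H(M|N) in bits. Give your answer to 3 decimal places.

Chain rule: H(M|N) = H(M,N) − H(N).
Marginals: p(M) = (0.4400, 0.5600), p(N) = (0.5000, 0.4200, 0.0800).
H(M,N) = 2.2536 bits; H(N) = 1.3172 bits.
H(M|N) = 2.2536 − 1.3172 = 0.936 bits.

0.936 bits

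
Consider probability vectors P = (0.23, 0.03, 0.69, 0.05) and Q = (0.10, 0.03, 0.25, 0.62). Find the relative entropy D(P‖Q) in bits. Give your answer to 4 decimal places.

D(P‖Q) = Σ p·log₂(p/q).
  0.23·log₂(0.23/0.10) = 0.27638
  0.03·log₂(0.03/0.03) = 0.00000
  0.69·log₂(0.69/0.25) = 1.01062
  0.05·log₂(0.05/0.62) = -0.18161
D(P‖Q) = 1.1054 bits.

1.1054 bits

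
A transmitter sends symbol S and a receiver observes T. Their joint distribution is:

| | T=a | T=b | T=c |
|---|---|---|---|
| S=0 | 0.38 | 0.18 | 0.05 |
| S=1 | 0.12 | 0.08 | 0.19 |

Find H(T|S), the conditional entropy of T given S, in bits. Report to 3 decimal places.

1.341 bits

Chain rule: H(T|S) = H(S,T) − H(S).
Marginals: p(S) = (0.6100, 0.3900), p(T) = (0.5000, 0.2600, 0.2400).
H(S,T) = 2.3057 bits; H(S) = 0.9648 bits.
H(T|S) = 2.3057 − 0.9648 = 1.341 bits.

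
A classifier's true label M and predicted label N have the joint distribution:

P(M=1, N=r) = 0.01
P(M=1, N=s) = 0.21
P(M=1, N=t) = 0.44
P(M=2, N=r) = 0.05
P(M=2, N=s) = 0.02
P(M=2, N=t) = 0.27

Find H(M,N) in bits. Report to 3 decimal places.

H(M,N) = −Σ p(x,y)·log₂ p(x,y) over all 6 cells.
  cell (1,r): −0.01·log₂0.01 = 0.0664
  cell (1,s): −0.21·log₂0.21 = 0.4728
  cell (1,t): −0.44·log₂0.44 = 0.5211
  cell (2,r): −0.05·log₂0.05 = 0.2161
  cell (2,s): −0.02·log₂0.02 = 0.1129
  cell (2,t): −0.27·log₂0.27 = 0.5100
Sum = 1.899 bits.

1.899 bits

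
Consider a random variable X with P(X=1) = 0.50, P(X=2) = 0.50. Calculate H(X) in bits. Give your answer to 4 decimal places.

H(X) = −Σ p·log₂ p.
  −(0.50)·log₂(0.50) = 0.50000
  −(0.50)·log₂(0.50) = 0.50000
Sum: 0.50000 + 0.50000 = 1.0000 bits.

1.0000 bits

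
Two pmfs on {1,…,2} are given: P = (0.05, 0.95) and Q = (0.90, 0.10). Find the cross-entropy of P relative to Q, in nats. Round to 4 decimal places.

2.1927 nats

H(P,Q) = −Σ p·ln q.
  −0.05·ln(0.90) = 0.00527
  −0.95·ln(0.10) = 2.18746
H(P,Q) = 2.1927 nats.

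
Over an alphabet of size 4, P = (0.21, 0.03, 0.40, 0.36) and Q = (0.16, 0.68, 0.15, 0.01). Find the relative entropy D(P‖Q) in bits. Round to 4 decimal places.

2.3745 bits

D(P‖Q) = Σ p·log₂(p/q).
  0.21·log₂(0.21/0.16) = 0.08239
  0.03·log₂(0.03/0.68) = -0.13508
  0.40·log₂(0.40/0.15) = 0.56601
  0.36·log₂(0.36/0.01) = 1.86117
D(P‖Q) = 2.3745 bits.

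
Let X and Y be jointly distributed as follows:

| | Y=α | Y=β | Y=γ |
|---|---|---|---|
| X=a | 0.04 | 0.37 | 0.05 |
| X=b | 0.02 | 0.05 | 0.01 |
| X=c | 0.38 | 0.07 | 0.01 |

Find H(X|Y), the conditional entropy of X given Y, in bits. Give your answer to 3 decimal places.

0.899 bits

Marginals: p(X) = (0.4600, 0.0800, 0.4600), p(Y) = (0.4400, 0.4900, 0.0700).
H(X|Y) = Σ p(Y) · H(X|Y=·).
  Y=α: p=0.4400, H(X|Y=α) = 0.6999
  Y=β: p=0.4900, H(X|Y=β) = 1.0431
  Y=γ: p=0.0700, H(X|Y=γ) = 1.1488
Weighted sum = 0.899 bits.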